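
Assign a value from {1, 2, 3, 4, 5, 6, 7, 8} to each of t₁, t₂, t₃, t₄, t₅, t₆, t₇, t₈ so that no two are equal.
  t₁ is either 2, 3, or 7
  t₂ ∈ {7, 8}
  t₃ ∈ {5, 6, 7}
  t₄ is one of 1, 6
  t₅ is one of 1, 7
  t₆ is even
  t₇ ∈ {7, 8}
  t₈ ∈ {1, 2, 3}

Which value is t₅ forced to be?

1

Among the 8 variables, 4 fits only t₆ (and all 8 values in {1, 2, 3, 4, 5, 6, 7, 8} must be used), so t₆ = 4.
The 7 still-open variables together cover exactly {1, 2, 3, 5, 6, 7, 8} — 7 values for 7 variables — and 5 appears only in t₃'s list, so t₃ = 5.
The 6 still-open variables together cover exactly {1, 2, 3, 6, 7, 8} — 6 values for 6 variables — and 6 appears only in t₄'s list, so t₄ = 6.
t₂ and t₇ between them cover only {7, 8} — a naked pair. Remove those values from t₁, t₅.
So t₅ = 1.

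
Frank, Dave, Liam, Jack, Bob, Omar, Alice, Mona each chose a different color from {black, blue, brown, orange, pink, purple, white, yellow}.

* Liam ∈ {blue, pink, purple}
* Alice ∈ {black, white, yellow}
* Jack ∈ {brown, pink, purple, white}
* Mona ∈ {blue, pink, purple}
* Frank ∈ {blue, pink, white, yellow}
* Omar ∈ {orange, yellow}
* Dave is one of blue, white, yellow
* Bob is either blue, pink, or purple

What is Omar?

orange

The 8 variables together cover exactly {black, blue, brown, orange, pink, purple, white, yellow} — 8 values for 8 variables — and black appears only in Alice's list, so Alice = black.
Among the 7 still-open variables, brown fits only Jack (and all 7 values in {blue, brown, orange, pink, purple, white, yellow} must be used), so Jack = brown.
Among the 6 still-open variables, orange fits only Omar (and all 6 values in {blue, orange, pink, purple, white, yellow} must be used), so Omar = orange.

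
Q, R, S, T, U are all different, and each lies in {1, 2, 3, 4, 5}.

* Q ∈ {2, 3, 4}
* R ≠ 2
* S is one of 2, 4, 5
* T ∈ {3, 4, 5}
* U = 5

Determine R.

U must be 5 (only option left). Eliminate 5 elsewhere: R, S, T.
The 4 still-open variables draw from only 4 values {1, 2, 3, 4}, so each is used; only R can be 1, hence R = 1.

1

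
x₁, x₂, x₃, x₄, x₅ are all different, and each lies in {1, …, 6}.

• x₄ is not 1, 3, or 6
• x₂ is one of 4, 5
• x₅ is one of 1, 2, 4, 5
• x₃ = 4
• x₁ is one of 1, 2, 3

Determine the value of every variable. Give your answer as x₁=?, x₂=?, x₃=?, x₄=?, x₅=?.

x₃ must be 4 (only option left). So x₂, x₄, x₅ can't be 4.
x₂ must be 5 (only option left). Strike 5 from x₄, x₅.
x₄'s domain is down to {2}, so x₄ = 2. Strike 2 from x₁, x₅.
x₅'s domain is down to {1}, so x₅ = 1. Strike 1 from x₁.
x₁ has just one choice, so x₁ = 3.

x₁=3, x₂=5, x₃=4, x₄=2, x₅=1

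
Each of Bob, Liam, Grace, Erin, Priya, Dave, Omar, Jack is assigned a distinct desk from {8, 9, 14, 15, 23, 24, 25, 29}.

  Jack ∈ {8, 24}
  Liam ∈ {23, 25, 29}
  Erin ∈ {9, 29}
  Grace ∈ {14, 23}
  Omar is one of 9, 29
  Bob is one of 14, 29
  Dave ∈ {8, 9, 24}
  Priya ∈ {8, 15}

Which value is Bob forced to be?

The 8 variables together cover exactly {8, 9, 14, 15, 23, 24, 25, 29} — 8 values for 8 variables — and 15 appears only in Priya's list, so Priya = 15.
Among the 7 still-open variables, 25 fits only Liam (and all 7 values in {8, 9, 14, 23, 24, 25, 29} must be used), so Liam = 25.
The 6 still-open variables draw from only 6 values {8, 9, 14, 23, 24, 29}, so each is used; only Grace can be 23, hence Grace = 23.
Among the 5 still-open variables, 14 fits only Bob (and all 5 values in {8, 9, 14, 24, 29} must be used), so Bob = 14.

14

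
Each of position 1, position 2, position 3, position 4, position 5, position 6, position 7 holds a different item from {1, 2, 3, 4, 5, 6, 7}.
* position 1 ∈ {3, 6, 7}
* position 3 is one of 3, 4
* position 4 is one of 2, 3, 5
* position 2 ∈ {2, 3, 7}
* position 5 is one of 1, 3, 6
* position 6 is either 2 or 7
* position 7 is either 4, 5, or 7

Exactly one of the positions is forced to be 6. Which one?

The 7 variables together cover exactly {1, 2, 3, 4, 5, 6, 7} — 7 values for 7 variables — and 1 appears only in position 5's list, so position 5 = 1.
The 6 still-open variables together cover exactly {2, 3, 4, 5, 6, 7} — 6 values for 6 variables — and 6 appears only in position 1's list, so position 1 = 6.

position 1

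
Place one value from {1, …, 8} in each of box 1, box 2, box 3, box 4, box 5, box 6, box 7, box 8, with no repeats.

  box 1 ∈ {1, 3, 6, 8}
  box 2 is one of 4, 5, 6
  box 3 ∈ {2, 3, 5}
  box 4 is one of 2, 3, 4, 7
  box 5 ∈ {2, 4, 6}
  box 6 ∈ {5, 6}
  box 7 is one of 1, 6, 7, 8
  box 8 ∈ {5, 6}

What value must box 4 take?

7

box 6 and box 8 share exactly the 2 values {5, 6}; by pigeonhole those values go to them, so strike 5, 6 from box 1, box 2, box 3, box 5, box 7.
box 2 has just one choice, so box 2 = 4. Strike 4 from box 4, box 5.
box 5's domain is down to {2}, so box 5 = 2. Remove 2 from box 3, box 4.
box 3 must be 3 (only option left). Remove 3 from box 1, box 4.
So box 4 = 7.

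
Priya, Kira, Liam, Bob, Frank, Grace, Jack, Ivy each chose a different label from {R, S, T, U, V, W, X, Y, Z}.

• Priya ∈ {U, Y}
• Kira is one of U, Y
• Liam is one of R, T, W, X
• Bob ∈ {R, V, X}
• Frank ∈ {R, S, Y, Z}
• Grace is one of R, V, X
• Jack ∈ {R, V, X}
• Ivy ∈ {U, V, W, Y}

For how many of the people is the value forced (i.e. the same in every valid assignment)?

The 2 variables Priya and Kira are confined to {U, Y}, which locks those values in; drop them from Frank, Ivy.
The 3 variables Bob, Grace, Jack are confined to {R, V, X}, which locks those values in; drop them from Liam, Frank, Ivy.
Ivy has just one choice, so Ivy = W. So Liam can't be W.
Liam has just one choice, so Liam = T.
Determined: Liam=T, Ivy=W. The other people each still have more than one consistent value. That makes 2.

2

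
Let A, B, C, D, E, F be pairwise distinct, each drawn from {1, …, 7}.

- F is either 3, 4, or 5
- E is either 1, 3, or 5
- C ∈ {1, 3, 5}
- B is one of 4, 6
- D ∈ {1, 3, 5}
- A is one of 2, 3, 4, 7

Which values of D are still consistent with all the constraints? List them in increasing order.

1, 3, 5

The 3 variables C, D, E are confined to {1, 3, 5}, which locks those values in; drop them from A, F.
That leaves F = 4. Remove 4 from A, B.
B must be 6 (only option left).
No further eliminations apply; D can still be any of 1, 3, 5.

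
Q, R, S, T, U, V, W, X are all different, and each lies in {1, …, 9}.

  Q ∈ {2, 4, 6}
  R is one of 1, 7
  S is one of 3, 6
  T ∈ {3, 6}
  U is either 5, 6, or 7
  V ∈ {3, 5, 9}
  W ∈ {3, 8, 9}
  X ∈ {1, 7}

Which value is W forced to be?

8

The 2 variables R and X are confined to {1, 7}, which locks those values in; drop them from U.
S and T between them cover only {3, 6} — a naked pair. Remove those values from Q, U, V, W.
That leaves U = 5. Strike 5 from V.
V's domain is down to {9}, so V = 9. So W can't be 9.
So W = 8.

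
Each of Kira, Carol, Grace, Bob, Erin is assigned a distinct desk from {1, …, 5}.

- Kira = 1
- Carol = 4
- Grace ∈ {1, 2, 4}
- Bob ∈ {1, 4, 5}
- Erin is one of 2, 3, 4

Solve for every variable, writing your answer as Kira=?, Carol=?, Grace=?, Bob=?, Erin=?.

Kira=1, Carol=4, Grace=2, Bob=5, Erin=3

Kira must be 1 (only option left). Remove 1 from Grace, Bob.
That leaves Carol = 4. Remove 4 from Grace, Bob, Erin.
Grace has just one choice, so Grace = 2. Eliminate 2 elsewhere: Erin.
Bob must be 5 (only option left).
Erin must be 3 (only option left).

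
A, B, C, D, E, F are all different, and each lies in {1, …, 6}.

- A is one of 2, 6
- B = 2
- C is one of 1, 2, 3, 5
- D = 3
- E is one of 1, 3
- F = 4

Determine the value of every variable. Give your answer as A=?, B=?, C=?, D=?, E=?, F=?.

B's domain is down to {2}, so B = 2. Remove 2 from A, C.
D's domain is down to {3}, so D = 3. So C, E can't be 3.
That leaves E = 1. Eliminate 1 elsewhere: C.
That leaves F = 4.
A must be 6 (only option left).
C's domain is down to {5}, so C = 5.

A=6, B=2, C=5, D=3, E=1, F=4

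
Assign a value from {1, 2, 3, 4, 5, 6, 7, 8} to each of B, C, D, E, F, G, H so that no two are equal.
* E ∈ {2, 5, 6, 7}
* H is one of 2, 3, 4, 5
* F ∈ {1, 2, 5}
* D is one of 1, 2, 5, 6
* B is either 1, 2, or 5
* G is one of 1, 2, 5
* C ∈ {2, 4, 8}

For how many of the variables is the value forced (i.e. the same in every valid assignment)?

2

The 3 variables B, F, G are confined to {1, 2, 5}, which locks those values in; drop them from C, D, E, H.
D has just one choice, so D = 6. Strike 6 from E.
E has just one choice, so E = 7.
Determined: D=6, E=7. The other variables each still have more than one consistent value. That makes 2.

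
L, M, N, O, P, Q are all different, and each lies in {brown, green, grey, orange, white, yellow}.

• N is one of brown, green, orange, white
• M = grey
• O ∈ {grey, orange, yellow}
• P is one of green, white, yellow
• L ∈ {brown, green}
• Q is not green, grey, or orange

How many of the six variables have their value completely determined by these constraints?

M has just one choice, so M = grey. So O can't be grey.
Determined: M=grey. The other variables each still have more than one consistent value. That makes 1.

1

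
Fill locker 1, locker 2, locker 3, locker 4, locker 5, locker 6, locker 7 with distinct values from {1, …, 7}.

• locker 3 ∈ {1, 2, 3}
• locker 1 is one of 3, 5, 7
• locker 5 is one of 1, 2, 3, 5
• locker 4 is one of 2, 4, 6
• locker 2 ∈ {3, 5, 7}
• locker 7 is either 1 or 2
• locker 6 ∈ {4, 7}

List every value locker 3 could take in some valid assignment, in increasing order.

1, 2, 3

The 7 variables together cover exactly {1, 2, 3, 4, 5, 6, 7} — 7 values for 7 variables — and 6 appears only in locker 4's list, so locker 4 = 6.
Among the 6 still-open variables, 4 fits only locker 6 (and all 6 values in {1, 2, 3, 4, 5, 7} must be used), so locker 6 = 4.
No further eliminations apply; locker 3 can still be any of 1, 2, 3.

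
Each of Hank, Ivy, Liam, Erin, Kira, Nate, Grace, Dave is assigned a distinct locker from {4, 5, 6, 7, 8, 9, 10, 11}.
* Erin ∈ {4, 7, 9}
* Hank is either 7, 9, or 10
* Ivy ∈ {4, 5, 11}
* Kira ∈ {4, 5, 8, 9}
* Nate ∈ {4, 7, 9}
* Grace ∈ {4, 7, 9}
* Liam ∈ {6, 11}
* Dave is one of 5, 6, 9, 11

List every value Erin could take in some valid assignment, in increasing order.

The 8 variables together cover exactly {4, 5, 6, 7, 8, 9, 10, 11} — 8 values for 8 variables — and 8 appears only in Kira's list, so Kira = 8.
The 7 still-open variables draw from only 7 values {4, 5, 6, 7, 9, 10, 11}, so each is used; only Hank can be 10, hence Hank = 10.
Erin, Nate, Grace share exactly the 3 values {4, 7, 9}; by pigeonhole those values go to them, so strike 4, 7, 9 from Ivy, Dave.
No further eliminations apply; Erin can still be any of 4, 7, 9.

4, 7, 9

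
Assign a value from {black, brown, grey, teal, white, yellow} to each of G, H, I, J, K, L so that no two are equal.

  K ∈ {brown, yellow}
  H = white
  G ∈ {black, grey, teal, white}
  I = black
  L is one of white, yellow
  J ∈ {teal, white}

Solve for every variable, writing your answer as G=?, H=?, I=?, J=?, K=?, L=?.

H must be white (only option left). Strike white from G, J, L.
I must be black (only option left). Remove black from G.
J must be teal (only option left). Remove teal from G.
L's domain is down to {yellow}, so L = yellow. Strike yellow from K.
G's domain is down to {grey}, so G = grey.
K's domain is down to {brown}, so K = brown.

G=grey, H=white, I=black, J=teal, K=brown, L=yellow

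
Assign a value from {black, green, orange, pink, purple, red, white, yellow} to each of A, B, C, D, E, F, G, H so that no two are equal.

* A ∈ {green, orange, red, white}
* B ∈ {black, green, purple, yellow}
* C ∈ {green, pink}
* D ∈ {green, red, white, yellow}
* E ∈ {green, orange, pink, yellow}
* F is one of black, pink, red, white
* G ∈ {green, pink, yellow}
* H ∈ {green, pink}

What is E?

orange

The 8 variables draw from only 8 values {black, green, orange, pink, purple, red, white, yellow}, so each is used; only B can be purple, hence B = purple.
The 7 still-open variables draw from only 7 values {black, green, orange, pink, red, white, yellow}, so each is used; only F can be black, hence F = black.
C and H share exactly the 2 values {green, pink}; by pigeonhole those values go to them, so strike green, pink from A, D, E, G.
G must be yellow (only option left). Remove yellow from D, E.
So E = orange.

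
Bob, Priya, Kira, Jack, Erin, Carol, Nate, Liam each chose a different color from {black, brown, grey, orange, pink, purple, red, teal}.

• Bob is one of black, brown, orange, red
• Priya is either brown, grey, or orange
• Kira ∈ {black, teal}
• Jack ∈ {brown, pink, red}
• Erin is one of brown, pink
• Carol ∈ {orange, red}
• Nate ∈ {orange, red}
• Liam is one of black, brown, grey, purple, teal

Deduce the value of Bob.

The 8 variables draw from only 8 values {black, brown, grey, orange, pink, purple, red, teal}, so each is used; only Liam can be purple, hence Liam = purple.
The 7 still-open variables together cover exactly {black, brown, grey, orange, pink, red, teal} — 7 values for 7 variables — and grey appears only in Priya's list, so Priya = grey.
The 6 still-open variables together cover exactly {black, brown, orange, pink, red, teal} — 6 values for 6 variables — and teal appears only in Kira's list, so Kira = teal.
The 5 still-open variables draw from only 5 values {black, brown, orange, pink, red}, so each is used; only Bob can be black, hence Bob = black.

black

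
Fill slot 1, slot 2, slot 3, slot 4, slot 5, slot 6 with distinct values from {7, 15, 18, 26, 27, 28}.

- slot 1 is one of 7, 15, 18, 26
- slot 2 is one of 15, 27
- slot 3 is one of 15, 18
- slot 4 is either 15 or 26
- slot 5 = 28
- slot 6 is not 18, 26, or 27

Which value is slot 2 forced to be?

27

slot 5 must be 28 (only option left). Eliminate 28 elsewhere: slot 6.
The 5 still-open variables draw from only 5 values {7, 15, 18, 26, 27}, so each is used; only slot 2 can be 27, hence slot 2 = 27.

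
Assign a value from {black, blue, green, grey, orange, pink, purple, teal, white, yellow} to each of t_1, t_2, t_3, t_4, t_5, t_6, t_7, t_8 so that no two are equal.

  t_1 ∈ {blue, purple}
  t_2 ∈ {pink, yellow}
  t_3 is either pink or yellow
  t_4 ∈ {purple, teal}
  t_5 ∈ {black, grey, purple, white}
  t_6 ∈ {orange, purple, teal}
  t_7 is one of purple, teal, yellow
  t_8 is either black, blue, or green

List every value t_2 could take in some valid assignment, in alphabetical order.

t_2 and t_3 share exactly the 2 values {pink, yellow}; by pigeonhole those values go to them, so strike pink, yellow from t_7.
t_4 and t_7 share exactly the 2 values {purple, teal}; by pigeonhole those values go to them, so strike purple, teal from t_1, t_5, t_6.
t_1 must be blue (only option left). Strike blue from t_8.
t_6 must be orange (only option left).
No further eliminations apply; t_2 can still be any of pink, yellow.

pink, yellow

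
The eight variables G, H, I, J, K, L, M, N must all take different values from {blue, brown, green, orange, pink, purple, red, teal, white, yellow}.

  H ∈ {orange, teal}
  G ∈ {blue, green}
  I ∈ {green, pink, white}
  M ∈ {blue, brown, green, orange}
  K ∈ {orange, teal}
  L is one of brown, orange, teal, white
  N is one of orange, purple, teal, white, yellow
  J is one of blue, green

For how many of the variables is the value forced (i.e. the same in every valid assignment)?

3

G and J between them cover only {blue, green} — a naked pair. Remove those values from I, M.
The 2 variables H and K are confined to {orange, teal}, which locks those values in; drop them from L, M, N.
M's domain is down to {brown}, so M = brown. Eliminate brown elsewhere: L.
L has just one choice, so L = white. Eliminate white elsewhere: I, N.
That leaves I = pink.
Determined: I=pink, L=white, M=brown. The other variables each still have more than one consistent value. That makes 3.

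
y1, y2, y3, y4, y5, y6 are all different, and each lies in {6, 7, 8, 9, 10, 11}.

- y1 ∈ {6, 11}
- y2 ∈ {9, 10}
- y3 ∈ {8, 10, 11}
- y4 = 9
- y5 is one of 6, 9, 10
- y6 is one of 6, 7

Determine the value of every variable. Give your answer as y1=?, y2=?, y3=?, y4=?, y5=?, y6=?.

y4 must be 9 (only option left). Eliminate 9 elsewhere: y2, y5.
y2 must be 10 (only option left). Remove 10 from y3, y5.
y5's domain is down to {6}, so y5 = 6. So y1, y6 can't be 6.
y6's domain is down to {7}, so y6 = 7.
That leaves y1 = 11. So y3 can't be 11.
y3 has just one choice, so y3 = 8.

y1=11, y2=10, y3=8, y4=9, y5=6, y6=7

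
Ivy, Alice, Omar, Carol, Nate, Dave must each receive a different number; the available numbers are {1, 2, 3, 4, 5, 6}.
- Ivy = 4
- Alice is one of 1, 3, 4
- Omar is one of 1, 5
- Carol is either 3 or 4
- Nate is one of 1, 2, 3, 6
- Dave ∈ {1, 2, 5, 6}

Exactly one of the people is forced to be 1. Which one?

Alice

Ivy's domain is down to {4}, so Ivy = 4. Strike 4 from Alice, Carol.
That leaves Carol = 3. So Alice, Nate can't be 3.
So 1 goes to Alice.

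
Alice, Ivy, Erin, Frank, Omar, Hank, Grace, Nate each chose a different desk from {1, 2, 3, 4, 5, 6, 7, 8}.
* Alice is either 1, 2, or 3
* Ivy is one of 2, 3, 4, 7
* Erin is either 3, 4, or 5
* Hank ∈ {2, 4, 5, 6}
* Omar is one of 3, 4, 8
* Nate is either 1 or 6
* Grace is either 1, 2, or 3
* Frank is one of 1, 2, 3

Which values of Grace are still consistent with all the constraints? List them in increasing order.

The 8 variables together cover exactly {1, 2, 3, 4, 5, 6, 7, 8} — 8 values for 8 variables — and 7 appears only in Ivy's list, so Ivy = 7.
The 7 still-open variables together cover exactly {1, 2, 3, 4, 5, 6, 8} — 7 values for 7 variables — and 8 appears only in Omar's list, so Omar = 8.
The 3 variables Alice, Frank, Grace are confined to {1, 2, 3}, which locks those values in; drop them from Erin, Hank, Nate.
Nate must be 6 (only option left). Strike 6 from Hank.
No further eliminations apply; Grace can still be any of 1, 2, 3.

1, 2, 3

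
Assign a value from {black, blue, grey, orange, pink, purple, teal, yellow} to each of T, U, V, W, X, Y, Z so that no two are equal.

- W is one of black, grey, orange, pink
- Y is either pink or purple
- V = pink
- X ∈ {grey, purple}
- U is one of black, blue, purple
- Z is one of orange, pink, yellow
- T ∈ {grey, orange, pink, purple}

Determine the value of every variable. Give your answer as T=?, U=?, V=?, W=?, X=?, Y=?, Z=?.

V's domain is down to {pink}, so V = pink. So T, W, Y, Z can't be pink.
That leaves Y = purple. Eliminate purple elsewhere: T, U, X.
X must be grey (only option left). Strike grey from T, W.
T's domain is down to {orange}, so T = orange. So W, Z can't be orange.
W has just one choice, so W = black. So U can't be black.
Z must be yellow (only option left).
U must be blue (only option left).

T=orange, U=blue, V=pink, W=black, X=grey, Y=purple, Z=yellow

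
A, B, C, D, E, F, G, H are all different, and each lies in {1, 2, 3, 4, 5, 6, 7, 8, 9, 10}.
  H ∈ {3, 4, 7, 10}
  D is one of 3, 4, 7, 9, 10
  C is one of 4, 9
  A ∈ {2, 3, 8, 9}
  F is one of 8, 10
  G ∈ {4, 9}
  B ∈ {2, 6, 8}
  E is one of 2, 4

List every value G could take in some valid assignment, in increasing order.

4, 9

Among the 8 variables, 6 fits only B (and all 8 values in {2, 3, 4, 6, 7, 8, 9, 10} must be used), so B = 6.
The 2 variables C and G are confined to {4, 9}, which locks those values in; drop them from A, D, E, H.
E's domain is down to {2}, so E = 2. Strike 2 from A.
No further eliminations apply; G can still be any of 4, 9.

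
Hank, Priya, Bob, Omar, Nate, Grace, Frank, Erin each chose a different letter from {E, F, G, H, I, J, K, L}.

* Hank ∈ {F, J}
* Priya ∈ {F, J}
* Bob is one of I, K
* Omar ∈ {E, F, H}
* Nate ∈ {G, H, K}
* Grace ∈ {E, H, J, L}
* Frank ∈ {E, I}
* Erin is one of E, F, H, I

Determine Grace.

L

The 8 variables together cover exactly {E, F, G, H, I, J, K, L} — 8 values for 8 variables — and G appears only in Nate's list, so Nate = G.
Among the 7 still-open variables, K fits only Bob (and all 7 values in {E, F, H, I, J, K, L} must be used), so Bob = K.
The 6 still-open variables draw from only 6 values {E, F, H, I, J, L}, so each is used; only Grace can be L, hence Grace = L.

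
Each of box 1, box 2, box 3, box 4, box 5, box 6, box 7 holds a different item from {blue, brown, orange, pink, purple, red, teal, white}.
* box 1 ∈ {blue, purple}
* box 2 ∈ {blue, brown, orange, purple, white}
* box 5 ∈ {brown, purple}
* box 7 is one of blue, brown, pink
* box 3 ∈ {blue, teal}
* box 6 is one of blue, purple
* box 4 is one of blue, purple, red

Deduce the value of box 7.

box 1 and box 6 between them cover only {blue, purple} — a naked pair. Remove those values from box 2, box 3, box 4, box 5, box 7.
box 3 has just one choice, so box 3 = teal.
box 4 must be red (only option left).
That leaves box 5 = brown. Eliminate brown elsewhere: box 2, box 7.
So box 7 = pink.

pink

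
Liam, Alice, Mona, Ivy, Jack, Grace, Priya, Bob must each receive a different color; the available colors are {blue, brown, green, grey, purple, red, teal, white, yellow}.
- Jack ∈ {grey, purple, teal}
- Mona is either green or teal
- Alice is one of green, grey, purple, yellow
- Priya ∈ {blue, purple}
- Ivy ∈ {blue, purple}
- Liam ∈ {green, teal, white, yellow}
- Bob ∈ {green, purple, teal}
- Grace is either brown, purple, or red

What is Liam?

white

Ivy and Priya between them cover only {blue, purple} — a naked pair. Remove those values from Alice, Jack, Grace, Bob.
The 2 variables Mona and Bob are confined to {green, teal}, which locks those values in; drop them from Liam, Alice, Jack.
Jack must be grey (only option left). Remove grey from Alice.
That leaves Alice = yellow. Remove yellow from Liam.
So Liam = white.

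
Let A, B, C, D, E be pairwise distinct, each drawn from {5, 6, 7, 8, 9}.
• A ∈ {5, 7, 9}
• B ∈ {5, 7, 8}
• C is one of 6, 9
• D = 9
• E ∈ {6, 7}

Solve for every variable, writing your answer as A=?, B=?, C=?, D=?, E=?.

A=5, B=8, C=6, D=9, E=7

D's domain is down to {9}, so D = 9. Remove 9 from A, C.
C must be 6 (only option left). So E can't be 6.
E must be 7 (only option left). Remove 7 from A, B.
A has just one choice, so A = 5. Remove 5 from B.
B must be 8 (only option left).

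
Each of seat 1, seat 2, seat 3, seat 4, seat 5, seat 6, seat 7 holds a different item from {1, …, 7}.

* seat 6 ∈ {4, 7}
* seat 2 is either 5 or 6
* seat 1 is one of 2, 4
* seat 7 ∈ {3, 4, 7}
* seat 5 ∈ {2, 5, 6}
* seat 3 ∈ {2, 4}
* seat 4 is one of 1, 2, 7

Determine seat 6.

The 7 variables draw from only 7 values {1, 2, 3, 4, 5, 6, 7}, so each is used; only seat 4 can be 1, hence seat 4 = 1.
The 6 still-open variables together cover exactly {2, 3, 4, 5, 6, 7} — 6 values for 6 variables — and 3 appears only in seat 7's list, so seat 7 = 3.
The 5 still-open variables draw from only 5 values {2, 4, 5, 6, 7}, so each is used; only seat 6 can be 7, hence seat 6 = 7.

7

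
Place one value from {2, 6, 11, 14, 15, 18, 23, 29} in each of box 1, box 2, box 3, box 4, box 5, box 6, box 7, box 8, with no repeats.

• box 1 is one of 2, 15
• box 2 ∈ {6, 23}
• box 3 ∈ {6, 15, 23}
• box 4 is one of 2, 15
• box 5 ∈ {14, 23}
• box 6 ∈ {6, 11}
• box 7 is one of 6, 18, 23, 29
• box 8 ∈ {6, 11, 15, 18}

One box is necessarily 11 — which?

The 8 variables together cover exactly {2, 6, 11, 14, 15, 18, 23, 29} — 8 values for 8 variables — and 14 appears only in box 5's list, so box 5 = 14.
The 7 still-open variables together cover exactly {2, 6, 11, 15, 18, 23, 29} — 7 values for 7 variables — and 29 appears only in box 7's list, so box 7 = 29.
Among the 6 still-open variables, 18 fits only box 8 (and all 6 values in {2, 6, 11, 15, 18, 23} must be used), so box 8 = 18.
The 5 still-open variables draw from only 5 values {2, 6, 11, 15, 23}, so each is used; only box 6 can be 11, hence box 6 = 11.

box 6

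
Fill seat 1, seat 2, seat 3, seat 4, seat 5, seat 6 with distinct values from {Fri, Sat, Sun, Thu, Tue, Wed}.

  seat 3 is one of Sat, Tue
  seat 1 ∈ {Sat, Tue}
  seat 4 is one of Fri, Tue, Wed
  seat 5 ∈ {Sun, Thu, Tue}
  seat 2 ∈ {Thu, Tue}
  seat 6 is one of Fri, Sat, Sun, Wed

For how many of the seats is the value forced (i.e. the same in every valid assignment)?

seat 1 and seat 3 between them cover only {Sat, Tue} — a naked pair. Remove those values from seat 2, seat 4, seat 5, seat 6.
seat 2's domain is down to {Thu}, so seat 2 = Thu. Strike Thu from seat 5.
seat 5 must be Sun (only option left). Eliminate Sun elsewhere: seat 6.
Determined: seat 2=Thu, seat 5=Sun. The other seats each still have more than one consistent value. That makes 2.

2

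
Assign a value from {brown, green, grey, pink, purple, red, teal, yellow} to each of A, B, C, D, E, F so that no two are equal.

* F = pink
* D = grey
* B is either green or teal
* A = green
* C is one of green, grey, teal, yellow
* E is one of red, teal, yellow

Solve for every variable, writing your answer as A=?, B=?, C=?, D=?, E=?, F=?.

A=green, B=teal, C=yellow, D=grey, E=red, F=pink

A must be green (only option left). So B, C can't be green.
B's domain is down to {teal}, so B = teal. Eliminate teal elsewhere: C, E.
D's domain is down to {grey}, so D = grey. Remove grey from C.
F's domain is down to {pink}, so F = pink.
C has just one choice, so C = yellow. Strike yellow from E.
That leaves E = red.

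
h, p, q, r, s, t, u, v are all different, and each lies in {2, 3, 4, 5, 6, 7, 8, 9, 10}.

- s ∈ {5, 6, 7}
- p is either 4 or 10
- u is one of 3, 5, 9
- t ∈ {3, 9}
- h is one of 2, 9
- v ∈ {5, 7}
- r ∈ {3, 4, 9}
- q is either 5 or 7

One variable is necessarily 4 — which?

r

Among the 8 variables, 2 fits only h (and all 8 values in {2, 3, 4, 5, 6, 7, 9, 10} must be used), so h = 2.
The 7 still-open variables together cover exactly {3, 4, 5, 6, 7, 9, 10} — 7 values for 7 variables — and 6 appears only in s's list, so s = 6.
The 6 still-open variables together cover exactly {3, 4, 5, 7, 9, 10} — 6 values for 6 variables — and 10 appears only in p's list, so p = 10.
The 5 still-open variables together cover exactly {3, 4, 5, 7, 9} — 5 values for 5 variables — and 4 appears only in r's list, so r = 4.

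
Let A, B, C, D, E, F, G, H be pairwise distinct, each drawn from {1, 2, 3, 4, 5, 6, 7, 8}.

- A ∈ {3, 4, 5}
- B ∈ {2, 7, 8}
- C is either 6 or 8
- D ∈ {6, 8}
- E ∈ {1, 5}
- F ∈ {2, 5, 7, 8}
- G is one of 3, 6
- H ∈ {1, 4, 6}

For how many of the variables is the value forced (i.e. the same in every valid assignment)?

C and D share exactly the 2 values {6, 8}; by pigeonhole those values go to them, so strike 6, 8 from B, F, G, H.
G's domain is down to {3}, so G = 3. Eliminate 3 elsewhere: A.
The 3 variables A, E, H are confined to {1, 4, 5}, which locks those values in; drop them from F.
Determined: G=3. The other variables each still have more than one consistent value. That makes 1.

1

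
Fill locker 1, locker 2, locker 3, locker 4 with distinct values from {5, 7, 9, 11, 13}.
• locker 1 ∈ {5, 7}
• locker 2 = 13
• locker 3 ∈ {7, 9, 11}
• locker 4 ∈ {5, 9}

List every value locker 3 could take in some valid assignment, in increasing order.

locker 2's domain is down to {13}, so locker 2 = 13.
No further eliminations apply; locker 3 can still be any of 7, 9, 11.

7, 9, 11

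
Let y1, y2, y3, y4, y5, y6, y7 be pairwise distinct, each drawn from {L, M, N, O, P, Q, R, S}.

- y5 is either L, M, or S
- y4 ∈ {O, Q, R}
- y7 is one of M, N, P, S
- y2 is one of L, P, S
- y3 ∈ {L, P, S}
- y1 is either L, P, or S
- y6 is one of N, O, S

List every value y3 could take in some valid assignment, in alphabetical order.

The 3 variables y1, y2, y3 are confined to {L, P, S}, which locks those values in; drop them from y5, y6, y7.
y5 must be M (only option left). Eliminate M elsewhere: y7.
That leaves y7 = N. Remove N from y6.
y6 has just one choice, so y6 = O. So y4 can't be O.
No further eliminations apply; y3 can still be any of L, P, S.

L, P, S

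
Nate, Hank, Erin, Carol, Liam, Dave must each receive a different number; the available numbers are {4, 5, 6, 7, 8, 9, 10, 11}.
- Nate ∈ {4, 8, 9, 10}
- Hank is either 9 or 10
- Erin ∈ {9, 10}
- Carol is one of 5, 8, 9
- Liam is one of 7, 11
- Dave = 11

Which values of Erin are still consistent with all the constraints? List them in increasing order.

Dave's domain is down to {11}, so Dave = 11. So Liam can't be 11.
That leaves Liam = 7.
The 2 variables Hank and Erin are confined to {9, 10}, which locks those values in; drop them from Nate, Carol.
No further eliminations apply; Erin can still be any of 9, 10.

9, 10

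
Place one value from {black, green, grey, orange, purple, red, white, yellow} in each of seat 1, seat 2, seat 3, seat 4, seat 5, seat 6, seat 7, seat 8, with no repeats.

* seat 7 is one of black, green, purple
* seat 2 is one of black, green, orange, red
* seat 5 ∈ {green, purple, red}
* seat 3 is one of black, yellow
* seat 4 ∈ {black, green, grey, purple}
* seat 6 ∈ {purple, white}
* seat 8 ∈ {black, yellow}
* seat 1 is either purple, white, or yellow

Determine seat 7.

The 8 variables draw from only 8 values {black, green, grey, orange, purple, red, white, yellow}, so each is used; only seat 4 can be grey, hence seat 4 = grey.
The 7 still-open variables together cover exactly {black, green, orange, purple, red, white, yellow} — 7 values for 7 variables — and orange appears only in seat 2's list, so seat 2 = orange.
The 6 still-open variables draw from only 6 values {black, green, purple, red, white, yellow}, so each is used; only seat 5 can be red, hence seat 5 = red.
The 5 still-open variables together cover exactly {black, green, purple, white, yellow} — 5 values for 5 variables — and green appears only in seat 7's list, so seat 7 = green.

green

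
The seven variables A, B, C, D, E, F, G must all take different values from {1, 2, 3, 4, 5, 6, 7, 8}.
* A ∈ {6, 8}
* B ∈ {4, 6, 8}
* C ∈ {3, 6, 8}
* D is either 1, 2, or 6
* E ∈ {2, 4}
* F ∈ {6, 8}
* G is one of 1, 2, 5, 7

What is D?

1

A and F share exactly the 2 values {6, 8}; by pigeonhole those values go to them, so strike 6, 8 from B, C, D.
B's domain is down to {4}, so B = 4. So E can't be 4.
C must be 3 (only option left).
That leaves E = 2. Strike 2 from D, G.
So D = 1.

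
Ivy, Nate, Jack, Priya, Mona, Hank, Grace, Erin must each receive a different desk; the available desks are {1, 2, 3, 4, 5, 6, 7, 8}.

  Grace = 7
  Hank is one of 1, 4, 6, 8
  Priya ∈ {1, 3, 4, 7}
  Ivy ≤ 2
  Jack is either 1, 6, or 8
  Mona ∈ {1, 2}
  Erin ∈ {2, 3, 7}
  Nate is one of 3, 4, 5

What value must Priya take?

Grace must be 7 (only option left). Strike 7 from Priya, Erin.
The 7 still-open variables together cover exactly {1, 2, 3, 4, 5, 6, 8} — 7 values for 7 variables — and 5 appears only in Nate's list, so Nate = 5.
Ivy and Mona share exactly the 2 values {1, 2}; by pigeonhole those values go to them, so strike 1, 2 from Jack, Priya, Hank, Erin.
That leaves Erin = 3. Eliminate 3 elsewhere: Priya.
So Priya = 4.

4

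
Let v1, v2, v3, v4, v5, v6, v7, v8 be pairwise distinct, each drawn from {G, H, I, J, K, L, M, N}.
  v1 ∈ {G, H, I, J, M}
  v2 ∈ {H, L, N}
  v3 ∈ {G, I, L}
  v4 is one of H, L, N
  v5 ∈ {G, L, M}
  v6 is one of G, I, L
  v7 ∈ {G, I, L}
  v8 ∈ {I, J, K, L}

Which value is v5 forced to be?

The 8 variables draw from only 8 values {G, H, I, J, K, L, M, N}, so each is used; only v8 can be K, hence v8 = K.
The 7 still-open variables draw from only 7 values {G, H, I, J, L, M, N}, so each is used; only v1 can be J, hence v1 = J.
The 6 still-open variables draw from only 6 values {G, H, I, L, M, N}, so each is used; only v5 can be M, hence v5 = M.

M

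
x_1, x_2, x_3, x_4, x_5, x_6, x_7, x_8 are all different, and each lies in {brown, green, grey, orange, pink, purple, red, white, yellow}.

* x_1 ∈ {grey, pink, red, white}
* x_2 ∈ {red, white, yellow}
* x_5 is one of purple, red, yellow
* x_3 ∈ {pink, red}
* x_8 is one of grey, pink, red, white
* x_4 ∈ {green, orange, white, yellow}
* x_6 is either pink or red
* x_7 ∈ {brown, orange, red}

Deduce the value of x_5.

The 2 variables x_3 and x_6 are confined to {pink, red}, which locks those values in; drop them from x_1, x_2, x_5, x_7, x_8.
x_1 and x_8 between them cover only {grey, white} — a naked pair. Remove those values from x_2, x_4.
That leaves x_2 = yellow. So x_4, x_5 can't be yellow.
So x_5 = purple.

purple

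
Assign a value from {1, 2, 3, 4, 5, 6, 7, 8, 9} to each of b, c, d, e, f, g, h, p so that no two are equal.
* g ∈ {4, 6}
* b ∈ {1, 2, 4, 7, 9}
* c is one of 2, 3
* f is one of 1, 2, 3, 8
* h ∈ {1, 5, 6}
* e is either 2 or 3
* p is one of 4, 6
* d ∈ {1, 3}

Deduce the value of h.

c and e share exactly the 2 values {2, 3}; by pigeonhole those values go to them, so strike 2, 3 from b, d, f.
d has just one choice, so d = 1. So b, f, h can't be 1.
f must be 8 (only option left).
g and p share exactly the 2 values {4, 6}; by pigeonhole those values go to them, so strike 4, 6 from b, h.
So h = 5.

5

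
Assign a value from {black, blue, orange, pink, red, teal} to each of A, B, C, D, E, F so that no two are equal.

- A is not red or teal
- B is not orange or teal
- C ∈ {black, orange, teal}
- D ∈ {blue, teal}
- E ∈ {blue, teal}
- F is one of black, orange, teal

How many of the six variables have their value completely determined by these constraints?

2

The 6 variables draw from only 6 values {black, blue, orange, pink, red, teal}, so each is used; only B can be red, hence B = red.
Among the 5 still-open variables, pink fits only A (and all 5 values in {black, blue, orange, pink, teal} must be used), so A = pink.
The 2 variables D and E are confined to {blue, teal}, which locks those values in; drop them from C, F.
Determined: A=pink, B=red. The other variables each still have more than one consistent value. That makes 2.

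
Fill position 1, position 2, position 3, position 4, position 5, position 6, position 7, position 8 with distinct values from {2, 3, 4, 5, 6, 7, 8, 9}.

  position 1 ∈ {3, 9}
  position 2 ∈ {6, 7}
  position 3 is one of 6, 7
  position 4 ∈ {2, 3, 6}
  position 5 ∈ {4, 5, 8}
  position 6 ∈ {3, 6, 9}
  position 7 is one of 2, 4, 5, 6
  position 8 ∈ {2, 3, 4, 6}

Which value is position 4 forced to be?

Among the 8 variables, 8 fits only position 5 (and all 8 values in {2, 3, 4, 5, 6, 7, 8, 9} must be used), so position 5 = 8.
The 7 still-open variables together cover exactly {2, 3, 4, 5, 6, 7, 9} — 7 values for 7 variables — and 5 appears only in position 7's list, so position 7 = 5.
The 6 still-open variables draw from only 6 values {2, 3, 4, 6, 7, 9}, so each is used; only position 8 can be 4, hence position 8 = 4.
The 5 still-open variables together cover exactly {2, 3, 6, 7, 9} — 5 values for 5 variables — and 2 appears only in position 4's list, so position 4 = 2.

2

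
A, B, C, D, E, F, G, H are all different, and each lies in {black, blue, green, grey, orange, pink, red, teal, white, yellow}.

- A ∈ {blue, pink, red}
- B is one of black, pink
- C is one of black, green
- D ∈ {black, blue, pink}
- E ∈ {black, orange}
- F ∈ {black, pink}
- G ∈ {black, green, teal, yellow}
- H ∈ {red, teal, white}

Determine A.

B and F between them cover only {black, pink} — a naked pair. Remove those values from A, C, D, E, G.
C has just one choice, so C = green. Remove green from G.
That leaves D = blue. Remove blue from A.
So A = red.

red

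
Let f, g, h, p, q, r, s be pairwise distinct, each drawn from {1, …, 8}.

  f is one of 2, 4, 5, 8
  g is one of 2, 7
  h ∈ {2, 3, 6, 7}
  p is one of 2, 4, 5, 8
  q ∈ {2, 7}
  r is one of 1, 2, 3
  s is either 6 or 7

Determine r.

g and q share exactly the 2 values {2, 7}; by pigeonhole those values go to them, so strike 2, 7 from f, h, p, r, s.
That leaves s = 6. Remove 6 from h.
h has just one choice, so h = 3. Strike 3 from r.
So r = 1.

1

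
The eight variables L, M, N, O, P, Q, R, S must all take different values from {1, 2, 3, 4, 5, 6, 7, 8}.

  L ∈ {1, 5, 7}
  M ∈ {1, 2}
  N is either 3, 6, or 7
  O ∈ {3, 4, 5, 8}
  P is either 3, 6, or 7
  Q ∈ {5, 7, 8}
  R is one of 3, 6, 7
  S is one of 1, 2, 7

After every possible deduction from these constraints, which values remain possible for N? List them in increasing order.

Among the 8 variables, 4 fits only O (and all 8 values in {1, 2, 3, 4, 5, 6, 7, 8} must be used), so O = 4.
Among the 7 still-open variables, 8 fits only Q (and all 7 values in {1, 2, 3, 5, 6, 7, 8} must be used), so Q = 8.
The 6 still-open variables together cover exactly {1, 2, 3, 5, 6, 7} — 6 values for 6 variables — and 5 appears only in L's list, so L = 5.
N, P, R share exactly the 3 values {3, 6, 7}; by pigeonhole those values go to them, so strike 3, 6, 7 from S.
No further eliminations apply; N can still be any of 3, 6, 7.

3, 6, 7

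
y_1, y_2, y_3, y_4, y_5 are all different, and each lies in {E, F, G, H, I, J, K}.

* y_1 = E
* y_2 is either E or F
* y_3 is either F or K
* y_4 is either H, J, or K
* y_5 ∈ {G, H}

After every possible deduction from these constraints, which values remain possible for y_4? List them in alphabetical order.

H, J

y_1 has just one choice, so y_1 = E. Eliminate E elsewhere: y_2.
y_2 has just one choice, so y_2 = F. Remove F from y_3.
y_3 has just one choice, so y_3 = K. Eliminate K elsewhere: y_4.
No further eliminations apply; y_4 can still be any of H, J.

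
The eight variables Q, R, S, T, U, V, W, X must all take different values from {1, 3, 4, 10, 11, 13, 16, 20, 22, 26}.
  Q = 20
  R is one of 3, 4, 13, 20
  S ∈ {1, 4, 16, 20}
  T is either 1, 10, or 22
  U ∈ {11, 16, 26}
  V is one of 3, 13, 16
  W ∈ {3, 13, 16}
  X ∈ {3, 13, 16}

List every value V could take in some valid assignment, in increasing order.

Q has just one choice, so Q = 20. So R, S can't be 20.
V, W, X share exactly the 3 values {3, 13, 16}; by pigeonhole those values go to them, so strike 3, 13, 16 from R, S, U.
R must be 4 (only option left). So S can't be 4.
S must be 1 (only option left). So T can't be 1.
No further eliminations apply; V can still be any of 3, 13, 16.

3, 13, 16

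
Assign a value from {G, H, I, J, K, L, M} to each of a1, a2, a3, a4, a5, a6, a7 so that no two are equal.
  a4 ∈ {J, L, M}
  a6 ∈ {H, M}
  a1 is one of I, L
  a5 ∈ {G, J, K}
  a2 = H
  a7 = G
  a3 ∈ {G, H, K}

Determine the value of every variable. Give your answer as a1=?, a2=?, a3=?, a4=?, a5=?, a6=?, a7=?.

a2's domain is down to {H}, so a2 = H. So a3, a6 can't be H.
a6 has just one choice, so a6 = M. So a4 can't be M.
That leaves a7 = G. Remove G from a3, a5.
a3's domain is down to {K}, so a3 = K. Eliminate K elsewhere: a5.
That leaves a5 = J. Strike J from a4.
That leaves a4 = L. Remove L from a1.
a1's domain is down to {I}, so a1 = I.

a1=I, a2=H, a3=K, a4=L, a5=J, a6=M, a7=G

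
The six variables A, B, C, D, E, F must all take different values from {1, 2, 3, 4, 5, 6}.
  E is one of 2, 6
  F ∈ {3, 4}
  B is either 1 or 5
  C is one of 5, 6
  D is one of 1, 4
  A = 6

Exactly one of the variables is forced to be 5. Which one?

A must be 6 (only option left). Strike 6 from C, E.
So 5 goes to C.

C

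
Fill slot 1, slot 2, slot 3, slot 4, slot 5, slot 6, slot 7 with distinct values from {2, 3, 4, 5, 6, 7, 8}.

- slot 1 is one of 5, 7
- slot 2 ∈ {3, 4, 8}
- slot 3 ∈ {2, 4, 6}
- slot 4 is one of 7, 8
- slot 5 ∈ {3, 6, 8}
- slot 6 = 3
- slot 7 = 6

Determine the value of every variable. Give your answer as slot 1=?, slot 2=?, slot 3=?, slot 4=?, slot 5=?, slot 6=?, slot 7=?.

slot 1=5, slot 2=4, slot 3=2, slot 4=7, slot 5=8, slot 6=3, slot 7=6

slot 6 must be 3 (only option left). So slot 2, slot 5 can't be 3.
slot 7 must be 6 (only option left). Remove 6 from slot 3, slot 5.
slot 5 has just one choice, so slot 5 = 8. Eliminate 8 elsewhere: slot 2, slot 4.
slot 2 must be 4 (only option left). Eliminate 4 elsewhere: slot 3.
slot 3's domain is down to {2}, so slot 3 = 2.
That leaves slot 4 = 7. So slot 1 can't be 7.
slot 1 must be 5 (only option left).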